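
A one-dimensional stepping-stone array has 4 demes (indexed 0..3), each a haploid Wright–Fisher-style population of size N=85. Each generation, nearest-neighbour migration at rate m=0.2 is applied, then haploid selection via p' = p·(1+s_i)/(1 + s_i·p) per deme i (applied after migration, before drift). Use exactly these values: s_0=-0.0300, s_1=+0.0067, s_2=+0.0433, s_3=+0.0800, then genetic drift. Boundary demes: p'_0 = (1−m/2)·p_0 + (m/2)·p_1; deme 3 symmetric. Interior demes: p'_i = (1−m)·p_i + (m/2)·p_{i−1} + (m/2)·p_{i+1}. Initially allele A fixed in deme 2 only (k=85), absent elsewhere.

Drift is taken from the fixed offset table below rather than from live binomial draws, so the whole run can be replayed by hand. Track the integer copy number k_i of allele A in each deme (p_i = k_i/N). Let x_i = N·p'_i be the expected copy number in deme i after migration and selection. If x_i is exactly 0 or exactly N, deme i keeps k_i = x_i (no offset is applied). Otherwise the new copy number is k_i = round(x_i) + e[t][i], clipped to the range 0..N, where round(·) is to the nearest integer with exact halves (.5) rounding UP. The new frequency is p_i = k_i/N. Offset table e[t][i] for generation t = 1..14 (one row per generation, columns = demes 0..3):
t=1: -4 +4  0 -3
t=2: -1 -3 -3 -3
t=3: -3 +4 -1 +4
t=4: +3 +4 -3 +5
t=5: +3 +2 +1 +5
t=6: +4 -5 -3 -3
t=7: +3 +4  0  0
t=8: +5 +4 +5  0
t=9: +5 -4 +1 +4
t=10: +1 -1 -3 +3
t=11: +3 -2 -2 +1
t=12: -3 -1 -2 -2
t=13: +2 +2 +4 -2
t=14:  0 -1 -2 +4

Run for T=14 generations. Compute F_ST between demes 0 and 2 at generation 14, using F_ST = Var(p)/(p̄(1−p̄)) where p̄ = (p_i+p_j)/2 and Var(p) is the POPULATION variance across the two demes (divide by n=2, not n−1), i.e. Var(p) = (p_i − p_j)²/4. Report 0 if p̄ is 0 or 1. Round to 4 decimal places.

t=0: k=[0 0 85 0]
t=1: x=[0.0000 8.5512 68.5692 9.1071] k=[0 13 69 6]
t=2: x=[1.2616 17.3922 57.8886 13.1320] k=[0 14 55 10]
t=3: x=[1.3587 16.7898 47.2913 15.4492] k=[0 21 46 19]
t=4: x=[2.0385 21.5071 41.6999 22.9669] k=[5 26 39 28]
t=5: x=[6.9043 25.3185 37.4859 30.5902] k=[10 27 38 36]
t=6: x=[11.3961 26.5217 37.5864 37.8079] k=[15 22 35 35]
t=7: x=[15.3139 22.7110 34.5658 36.5945] k=[18 27 35 37]
t=8: x=[18.4561 27.0229 35.2714 38.4135] k=[23 31 40 38]
t=9: x=[23.2816 31.2318 39.7958 39.8242] k=[28 27 41 44]
t=10: x=[27.3321 28.6266 40.7984 45.3315] k=[28 28 38 48]
t=11: x=[27.4311 29.1277 38.8925 48.6097] k=[30 27 37 50]
t=12: x=[29.1142 28.4262 38.1895 50.2909] k=[26 27 36 48]
t=13: x=[25.5524 27.9251 37.1842 48.4116] k=[28 30 41 46]
t=14: x=[27.6290 31.0314 41.2994 47.1221] k=[28 30 39 51]

0.0175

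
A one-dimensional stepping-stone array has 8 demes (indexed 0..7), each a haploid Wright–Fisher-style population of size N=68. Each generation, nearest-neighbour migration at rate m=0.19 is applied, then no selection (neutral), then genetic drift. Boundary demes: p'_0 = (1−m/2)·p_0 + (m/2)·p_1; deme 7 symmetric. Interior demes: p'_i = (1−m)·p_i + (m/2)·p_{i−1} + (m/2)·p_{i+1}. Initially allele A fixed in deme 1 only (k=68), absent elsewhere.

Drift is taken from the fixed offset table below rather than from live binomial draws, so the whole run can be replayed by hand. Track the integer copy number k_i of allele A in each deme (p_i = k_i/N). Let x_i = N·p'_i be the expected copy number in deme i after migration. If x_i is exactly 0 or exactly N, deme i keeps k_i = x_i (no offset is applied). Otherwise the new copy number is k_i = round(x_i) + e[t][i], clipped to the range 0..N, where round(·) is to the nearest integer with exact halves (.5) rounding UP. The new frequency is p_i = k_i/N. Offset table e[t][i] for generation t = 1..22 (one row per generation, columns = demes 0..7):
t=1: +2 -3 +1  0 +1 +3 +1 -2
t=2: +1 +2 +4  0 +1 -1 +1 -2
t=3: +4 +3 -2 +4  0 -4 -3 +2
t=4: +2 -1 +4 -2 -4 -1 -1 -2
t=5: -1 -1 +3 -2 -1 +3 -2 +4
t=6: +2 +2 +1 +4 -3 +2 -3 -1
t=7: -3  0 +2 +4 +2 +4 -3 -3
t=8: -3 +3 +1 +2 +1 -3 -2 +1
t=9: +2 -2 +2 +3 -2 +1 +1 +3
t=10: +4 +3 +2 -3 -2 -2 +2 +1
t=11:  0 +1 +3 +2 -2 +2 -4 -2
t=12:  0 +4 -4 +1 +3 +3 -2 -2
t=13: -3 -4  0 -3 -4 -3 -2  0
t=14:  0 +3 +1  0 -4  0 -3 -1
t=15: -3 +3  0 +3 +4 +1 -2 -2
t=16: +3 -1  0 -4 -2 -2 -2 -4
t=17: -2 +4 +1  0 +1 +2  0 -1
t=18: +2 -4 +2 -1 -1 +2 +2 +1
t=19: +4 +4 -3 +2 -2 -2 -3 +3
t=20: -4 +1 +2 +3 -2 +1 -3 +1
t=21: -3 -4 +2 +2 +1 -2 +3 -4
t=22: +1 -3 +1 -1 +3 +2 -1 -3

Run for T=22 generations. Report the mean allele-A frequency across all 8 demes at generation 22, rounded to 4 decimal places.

0.2132

t=0: k=[0 68 0 0 0 0 0 0]
t=1: x=[6.4600 55.0800 6.4600 0.0000 0.0000 0.0000 0.0000 0.0000] k=[8 52 7 0 0 0 0 0]
t=2: x=[12.1800 43.5450 10.6100 0.6650 0.0000 0.0000 0.0000 0.0000] k=[13 46 15 1 0 0 0 0]
t=3: x=[16.1350 39.9200 16.6150 2.2350 0.0950 0.0000 0.0000 0.0000] k=[20 43 15 6 0 0 0 0]
t=4: x=[22.1850 38.1550 16.8050 6.2850 0.5700 0.0000 0.0000 0.0000] k=[24 37 21 4 0 0 0 0]
t=5: x=[25.2350 34.2450 20.9050 5.2350 0.3800 0.0000 0.0000 0.0000] k=[24 33 24 3 0 0 0 0]
t=6: x=[24.8550 31.2900 22.8600 4.7100 0.2850 0.0000 0.0000 0.0000] k=[27 33 24 9 0 0 0 0]
t=7: x=[27.5700 31.5750 23.4300 9.5700 0.8550 0.0000 0.0000 0.0000] k=[25 32 25 14 3 0 0 0]
t=8: x=[25.6650 30.6700 24.6200 14.0000 3.7600 0.2850 0.0000 0.0000] k=[23 34 26 16 5 0 0 0]
t=9: x=[24.0450 32.1950 25.8100 15.9050 5.5700 0.4750 0.0000 0.0000] k=[26 30 28 19 4 1 0 0]
t=10: x=[26.3800 29.4300 27.3350 18.4300 5.1400 1.1900 0.0950 0.0000] k=[30 32 29 15 3 0 2 0]
t=11: x=[30.1900 31.5250 27.9550 15.1900 3.8550 0.4750 1.6200 0.1900] k=[30 33 31 17 2 2 0 0]
t=12: x=[30.2850 32.5250 29.8600 16.9050 3.4250 1.8100 0.1900 0.0000] k=[30 37 26 18 6 5 0 0]
t=13: x=[30.6650 35.2900 26.2850 17.6200 7.0450 4.6200 0.4750 0.0000] k=[28 31 26 15 3 2 0 0]
t=14: x=[28.2850 30.2400 25.4300 14.9050 4.0450 1.9050 0.1900 0.0000] k=[28 33 26 15 0 2 0 0]
t=15: x=[28.4750 31.8600 25.6200 14.6200 1.6150 1.6200 0.1900 0.0000] k=[25 35 26 18 6 3 0 0]
t=16: x=[25.9500 33.1950 26.0950 17.6200 6.8550 3.0000 0.2850 0.0000] k=[29 32 26 14 5 1 0 0]
t=17: x=[29.2850 31.1450 25.4300 14.2850 5.4750 1.2850 0.0950 0.0000] k=[27 35 26 14 6 3 0 0]
t=18: x=[27.7600 33.3850 25.7150 14.3800 6.4750 3.0000 0.2850 0.0000] k=[30 29 28 13 5 5 2 0]
t=19: x=[29.9050 29.0000 26.6700 13.6650 5.7600 4.7150 2.0950 0.1900] k=[34 33 24 16 4 3 0 3]
t=20: x=[33.9050 32.2400 24.0950 15.6200 5.0450 2.8100 0.5700 2.7150] k=[30 33 26 19 3 4 0 4]
t=21: x=[30.2850 32.0500 26.0000 18.1450 4.6150 3.5250 0.7600 3.6200] k=[27 28 28 20 6 2 4 0]
t=22: x=[27.0950 27.9050 27.2400 19.4300 6.9500 2.5700 3.4300 0.3800] k=[28 25 28 18 10 5 2 0]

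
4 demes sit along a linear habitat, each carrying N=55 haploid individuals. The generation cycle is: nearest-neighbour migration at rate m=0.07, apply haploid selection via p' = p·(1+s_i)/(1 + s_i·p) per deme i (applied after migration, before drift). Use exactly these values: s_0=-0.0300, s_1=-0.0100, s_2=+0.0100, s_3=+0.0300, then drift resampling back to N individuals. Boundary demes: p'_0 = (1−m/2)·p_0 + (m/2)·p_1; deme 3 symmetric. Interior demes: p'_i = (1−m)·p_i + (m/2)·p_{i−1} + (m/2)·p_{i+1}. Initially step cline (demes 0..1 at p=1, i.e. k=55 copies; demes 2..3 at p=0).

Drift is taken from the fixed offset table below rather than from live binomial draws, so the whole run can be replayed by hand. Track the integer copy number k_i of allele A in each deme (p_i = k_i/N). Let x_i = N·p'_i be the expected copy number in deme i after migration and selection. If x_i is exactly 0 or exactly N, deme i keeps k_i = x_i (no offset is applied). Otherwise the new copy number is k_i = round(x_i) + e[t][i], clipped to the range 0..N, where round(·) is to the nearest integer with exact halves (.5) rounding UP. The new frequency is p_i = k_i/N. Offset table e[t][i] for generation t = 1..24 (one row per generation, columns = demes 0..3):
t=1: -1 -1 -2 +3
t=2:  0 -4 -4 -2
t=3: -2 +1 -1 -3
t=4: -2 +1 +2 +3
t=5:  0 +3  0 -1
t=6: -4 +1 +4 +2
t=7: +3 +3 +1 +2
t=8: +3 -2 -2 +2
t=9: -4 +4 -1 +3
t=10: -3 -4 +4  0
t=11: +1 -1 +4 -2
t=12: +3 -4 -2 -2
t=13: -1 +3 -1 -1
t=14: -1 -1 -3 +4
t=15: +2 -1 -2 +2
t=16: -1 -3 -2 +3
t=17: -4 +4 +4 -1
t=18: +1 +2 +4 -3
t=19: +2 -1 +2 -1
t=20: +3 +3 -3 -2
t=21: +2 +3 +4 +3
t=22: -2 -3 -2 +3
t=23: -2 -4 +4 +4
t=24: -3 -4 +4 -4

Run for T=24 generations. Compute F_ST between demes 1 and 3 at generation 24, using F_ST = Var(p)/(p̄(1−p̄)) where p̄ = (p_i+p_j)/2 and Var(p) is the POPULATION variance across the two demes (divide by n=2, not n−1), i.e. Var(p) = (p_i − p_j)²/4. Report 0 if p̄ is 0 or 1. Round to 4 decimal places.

t=0: k=[55 55 0 0]
t=1: x=[55.0000 53.0562 1.9436 0.0000] k=[55 52 0 0]
t=2: x=[54.8918 50.2415 1.8376 0.0000] k=[55 46 0 0]
t=3: x=[54.6753 44.6206 1.6256 0.0000] k=[53 46 1 0]
t=4: x=[52.6885 44.5854 2.5642 0.0360] k=[51 46 5 3]
t=5: x=[50.7060 44.6559 6.4212 3.1568] k=[51 48 6 2]
t=6: x=[50.7778 46.5635 7.3934 2.2016] k=[47 48 11 4]
t=7: x=[46.8253 46.5987 12.1439 4.3622] k=[50 50 13 6]
t=8: x=[49.8598 48.6488 14.1543 6.4105] k=[53 47 12 8]
t=9: x=[52.7245 45.9090 13.1845 8.3471] k=[49 50 12 11]
t=10: x=[48.8711 48.5782 13.3956 11.2980] k=[46 45 17 11]
t=11: x=[45.7327 43.9666 17.8899 11.4761] k=[47 43 22 9]
t=12: x=[46.6465 42.3071 22.4120 9.6887] k=[50 38 20 8]
t=13: x=[49.4293 37.6709 20.3374 8.6330] k=[48 41 19 8]
t=14: x=[47.5612 40.3673 19.5101 8.5972] k=[47 39 17 13]
t=15: x=[46.5035 38.3937 17.7494 13.4379] k=[49 37 16 15]
t=16: x=[48.4053 36.5620 16.8159 15.3601] k=[47 34 15 18]
t=17: x=[46.3248 33.6589 15.8822 18.2537] k=[42 38 20 17]
t=18: x=[41.5530 37.3899 20.6532 17.4553] k=[43 39 25 14]
t=19: x=[42.5694 38.5343 25.2408 14.7012] k=[45 38 27 14]
t=20: x=[44.4986 37.7412 27.0668 14.7722] k=[47 41 24 13]
t=21: x=[46.5750 40.5080 24.3449 13.6866] k=[49 44 28 17]
t=22: x=[48.6560 43.5240 28.3117 17.7383] k=[47 41 26 21]
t=23: x=[46.5750 40.5783 26.4866 21.5612] k=[45 37 30 26]
t=24: x=[44.4630 36.9132 30.2405 26.5457] k=[41 33 34 23]

0.0331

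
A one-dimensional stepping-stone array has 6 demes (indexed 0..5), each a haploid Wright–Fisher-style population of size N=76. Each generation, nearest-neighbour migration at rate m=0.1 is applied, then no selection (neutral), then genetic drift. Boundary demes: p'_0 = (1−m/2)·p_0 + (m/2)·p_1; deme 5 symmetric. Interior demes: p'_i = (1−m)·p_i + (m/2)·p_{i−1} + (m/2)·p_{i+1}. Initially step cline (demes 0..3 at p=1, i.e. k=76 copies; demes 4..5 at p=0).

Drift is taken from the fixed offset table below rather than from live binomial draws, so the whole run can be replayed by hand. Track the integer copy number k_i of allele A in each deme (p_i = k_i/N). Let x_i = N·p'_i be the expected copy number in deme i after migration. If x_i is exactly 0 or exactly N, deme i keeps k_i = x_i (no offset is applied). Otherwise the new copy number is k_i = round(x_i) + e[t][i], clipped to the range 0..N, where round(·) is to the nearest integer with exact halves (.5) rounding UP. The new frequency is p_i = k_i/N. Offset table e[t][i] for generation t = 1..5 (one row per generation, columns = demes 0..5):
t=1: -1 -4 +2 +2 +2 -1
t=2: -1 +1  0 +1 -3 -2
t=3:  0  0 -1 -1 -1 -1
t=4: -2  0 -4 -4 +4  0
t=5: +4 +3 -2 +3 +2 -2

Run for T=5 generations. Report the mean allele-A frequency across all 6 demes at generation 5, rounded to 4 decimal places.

t=0: k=[76 76 76 76 0 0]
t=1: x=[76.0000 76.0000 76.0000 72.2000 3.8000 0.0000] k=[76 76 76 74 6 0]
t=2: x=[76.0000 76.0000 75.9000 70.7000 9.1000 0.3000] k=[76 76 76 72 6 0]
t=3: x=[76.0000 76.0000 75.8000 68.9000 9.0000 0.3000] k=[76 76 75 68 8 0]
t=4: x=[76.0000 75.9500 74.7000 65.3500 10.6000 0.4000] k=[76 76 71 61 15 0]
t=5: x=[76.0000 75.7500 70.7500 59.2000 16.5500 0.7500] k=[76 76 69 62 19 0]

0.6623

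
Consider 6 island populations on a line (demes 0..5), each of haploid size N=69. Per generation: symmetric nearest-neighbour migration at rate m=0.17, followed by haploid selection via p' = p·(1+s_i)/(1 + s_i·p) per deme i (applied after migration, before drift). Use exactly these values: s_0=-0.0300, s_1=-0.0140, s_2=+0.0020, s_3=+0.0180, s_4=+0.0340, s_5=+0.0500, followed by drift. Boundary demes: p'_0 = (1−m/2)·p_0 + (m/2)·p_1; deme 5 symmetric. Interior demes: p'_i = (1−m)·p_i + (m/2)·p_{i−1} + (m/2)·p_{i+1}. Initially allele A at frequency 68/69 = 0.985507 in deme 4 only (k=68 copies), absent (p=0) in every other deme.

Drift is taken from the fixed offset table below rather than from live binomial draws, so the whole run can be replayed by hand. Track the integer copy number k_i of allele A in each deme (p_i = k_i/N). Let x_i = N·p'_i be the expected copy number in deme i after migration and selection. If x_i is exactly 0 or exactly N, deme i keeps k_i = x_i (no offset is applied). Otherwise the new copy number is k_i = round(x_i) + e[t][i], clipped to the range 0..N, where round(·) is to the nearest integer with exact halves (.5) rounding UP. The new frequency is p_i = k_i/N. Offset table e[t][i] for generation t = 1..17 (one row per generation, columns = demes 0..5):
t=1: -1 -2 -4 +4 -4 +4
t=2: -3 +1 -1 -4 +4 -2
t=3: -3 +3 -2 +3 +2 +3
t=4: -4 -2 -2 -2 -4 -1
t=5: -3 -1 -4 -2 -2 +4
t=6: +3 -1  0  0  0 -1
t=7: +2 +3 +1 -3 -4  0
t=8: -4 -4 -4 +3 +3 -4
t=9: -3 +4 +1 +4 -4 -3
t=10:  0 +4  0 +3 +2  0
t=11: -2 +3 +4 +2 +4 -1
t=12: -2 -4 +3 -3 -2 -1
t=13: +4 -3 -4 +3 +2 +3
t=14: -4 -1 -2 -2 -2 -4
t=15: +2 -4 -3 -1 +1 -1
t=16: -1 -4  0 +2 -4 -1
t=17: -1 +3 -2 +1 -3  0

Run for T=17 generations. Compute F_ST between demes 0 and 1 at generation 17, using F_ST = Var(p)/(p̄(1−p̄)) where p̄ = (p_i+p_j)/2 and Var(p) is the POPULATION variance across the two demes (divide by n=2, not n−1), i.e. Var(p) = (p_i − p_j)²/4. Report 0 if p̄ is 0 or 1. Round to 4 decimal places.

t=0: k=[0 0 0 0 68 0]
t=1: x=[0.0000 0.0000 0.0000 5.8752 56.7799 6.0437] k=[0 0 0 10 53 10]
t=2: x=[0.0000 0.0000 0.8517 12.9921 46.2032 14.1973] k=[0 0 0 9 50 12]
t=3: x=[0.0000 0.0000 0.7665 11.8946 43.8220 15.8169] k=[0 0 0 15 46 19]
t=4: x=[0.0000 0.0000 1.2775 16.5837 41.6240 22.0200] k=[0 0 0 15 38 21]
t=5: x=[0.0000 0.0000 1.2775 15.8972 35.1767 23.1901] k=[0 0 0 14 33 27]
t=6: x=[0.0000 0.0000 1.1923 14.6296 31.4463 28.3209] k=[0 0 1 15 31 27]
t=7: x=[0.0000 0.0838 2.1091 15.3822 29.8650 28.1493] k=[0 3 3 12 26 28]
t=8: x=[0.2474 2.7081 3.7721 12.6078 25.5153 28.6438] k=[0 0 0 16 29 25]
t=9: x=[0.0000 0.0000 1.3627 15.9628 28.1102 26.1272] k=[0 0 2 20 24 23]
t=10: x=[0.0000 0.1676 3.3664 19.0551 24.0966 23.8404] k=[0 4 3 22 26 24]
t=11: x=[0.3298 3.5275 4.7088 20.9846 26.0297 24.9417] k=[0 7 9 23 30 24]
t=12: x=[0.5773 6.4916 10.0371 22.6758 29.4580 25.2864] k=[0 2 13 20 27 24]
t=13: x=[0.1649 2.7278 12.6807 20.2543 26.6951 25.0279] k=[4 0 9 23 29 28]
t=14: x=[3.5559 1.0898 9.4413 22.5902 28.9654 28.9011] k=[0 0 7 21 27 25]
t=15: x=[0.0000 0.5867 7.6085 20.5767 26.8664 25.9551] k=[0 0 5 20 28 25]
t=16: x=[0.0000 0.4191 5.8607 19.6548 27.6169 26.0412] k=[0 0 6 22 24 25]
t=17: x=[0.0000 0.5029 6.8623 21.0702 24.4401 25.6968] k=[0 4 5 22 21 26]

0.0299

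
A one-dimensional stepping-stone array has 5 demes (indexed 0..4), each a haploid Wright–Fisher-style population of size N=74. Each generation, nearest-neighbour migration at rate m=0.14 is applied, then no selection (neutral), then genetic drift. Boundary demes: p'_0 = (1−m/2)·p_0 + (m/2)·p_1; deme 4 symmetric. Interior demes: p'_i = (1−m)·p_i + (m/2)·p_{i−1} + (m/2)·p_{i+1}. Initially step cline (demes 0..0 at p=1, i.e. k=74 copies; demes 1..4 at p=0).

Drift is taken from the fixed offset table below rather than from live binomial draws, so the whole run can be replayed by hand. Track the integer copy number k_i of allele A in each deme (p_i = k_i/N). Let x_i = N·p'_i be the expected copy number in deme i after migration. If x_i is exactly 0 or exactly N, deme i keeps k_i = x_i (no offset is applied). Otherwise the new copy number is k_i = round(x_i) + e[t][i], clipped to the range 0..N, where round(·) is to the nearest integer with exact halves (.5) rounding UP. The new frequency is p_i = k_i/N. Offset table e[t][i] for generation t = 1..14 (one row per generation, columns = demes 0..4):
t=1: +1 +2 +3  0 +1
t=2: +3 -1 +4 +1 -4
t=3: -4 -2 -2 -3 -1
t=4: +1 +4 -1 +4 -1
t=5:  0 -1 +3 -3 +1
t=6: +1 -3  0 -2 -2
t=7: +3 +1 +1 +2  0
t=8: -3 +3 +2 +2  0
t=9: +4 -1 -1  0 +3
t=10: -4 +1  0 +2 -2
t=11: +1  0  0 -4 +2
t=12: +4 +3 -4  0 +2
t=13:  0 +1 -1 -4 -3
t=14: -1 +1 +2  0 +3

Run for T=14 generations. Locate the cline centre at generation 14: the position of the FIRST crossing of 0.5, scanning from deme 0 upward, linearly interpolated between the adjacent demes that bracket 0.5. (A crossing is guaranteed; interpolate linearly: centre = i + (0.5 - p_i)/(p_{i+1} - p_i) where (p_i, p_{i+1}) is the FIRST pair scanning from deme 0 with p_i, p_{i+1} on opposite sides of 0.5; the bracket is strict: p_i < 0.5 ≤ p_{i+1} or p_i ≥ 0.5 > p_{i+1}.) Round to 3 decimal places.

t=0: k=[74 0 0 0 0]
t=1: x=[68.8200 5.1800 0.0000 0.0000 0.0000] k=[70 7 0 0 0]
t=2: x=[65.5900 10.9200 0.4900 0.0000 0.0000] k=[69 10 4 0 0]
t=3: x=[64.8700 13.7100 4.1400 0.2800 0.0000] k=[61 12 2 0 0]
t=4: x=[57.5700 14.7300 2.5600 0.1400 0.0000] k=[59 19 2 4 0]
t=5: x=[56.2000 20.6100 3.3300 3.5800 0.2800] k=[56 20 6 1 1]
t=6: x=[53.4800 21.5400 6.6300 1.3500 1.0000] k=[54 19 7 0 0]
t=7: x=[51.5500 20.6100 7.3500 0.4900 0.0000] k=[55 22 8 2 0]
t=8: x=[52.6900 23.3300 8.5600 2.2800 0.1400] k=[50 26 11 4 0]
t=9: x=[48.3200 26.6300 11.5600 4.2100 0.2800] k=[52 26 11 4 3]
t=10: x=[50.1800 26.7700 11.5600 4.4200 3.0700] k=[46 28 12 6 1]
t=11: x=[44.7400 28.1400 12.7000 6.0700 1.3500] k=[46 28 13 2 3]
t=12: x=[44.7400 28.2100 13.2800 2.8400 2.9300] k=[49 31 9 3 5]
t=13: x=[47.7400 30.7200 10.1200 3.5600 4.8600] k=[48 32 9 0 2]
t=14: x=[46.8800 31.5100 9.9800 0.7700 1.8600] k=[46 33 12 1 5]

0.692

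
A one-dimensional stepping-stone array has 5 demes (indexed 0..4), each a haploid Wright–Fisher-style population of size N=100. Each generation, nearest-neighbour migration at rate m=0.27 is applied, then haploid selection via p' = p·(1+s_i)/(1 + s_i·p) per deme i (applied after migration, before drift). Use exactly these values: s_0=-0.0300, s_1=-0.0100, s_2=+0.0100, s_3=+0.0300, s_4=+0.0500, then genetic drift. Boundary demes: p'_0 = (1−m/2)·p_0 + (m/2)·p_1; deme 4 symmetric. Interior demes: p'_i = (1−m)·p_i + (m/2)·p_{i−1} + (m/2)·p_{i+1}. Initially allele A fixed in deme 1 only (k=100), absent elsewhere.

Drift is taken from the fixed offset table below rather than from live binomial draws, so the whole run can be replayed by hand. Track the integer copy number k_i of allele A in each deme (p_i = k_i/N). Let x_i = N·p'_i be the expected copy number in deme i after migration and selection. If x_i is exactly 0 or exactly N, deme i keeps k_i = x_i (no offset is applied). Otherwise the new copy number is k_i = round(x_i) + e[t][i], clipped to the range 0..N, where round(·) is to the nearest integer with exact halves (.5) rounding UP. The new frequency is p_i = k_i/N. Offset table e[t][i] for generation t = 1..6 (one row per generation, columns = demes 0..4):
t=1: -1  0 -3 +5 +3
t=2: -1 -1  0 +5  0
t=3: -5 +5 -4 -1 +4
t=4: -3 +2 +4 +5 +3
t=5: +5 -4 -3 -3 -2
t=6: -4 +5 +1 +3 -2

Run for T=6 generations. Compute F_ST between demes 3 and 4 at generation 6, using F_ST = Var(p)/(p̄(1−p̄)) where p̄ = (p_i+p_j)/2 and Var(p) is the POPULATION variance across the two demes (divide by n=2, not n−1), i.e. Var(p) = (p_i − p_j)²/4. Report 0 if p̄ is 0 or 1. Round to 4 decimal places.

t=0: k=[0 100 0 0 0]
t=1: x=[13.1483 72.8015 13.6166 0.0000 0.0000] k=[12 73 11 0 0]
t=2: x=[19.7478 56.1477 18.0316 1.5289 0.0000] k=[19 55 18 7 0]
t=3: x=[23.3111 44.8962 21.6785 7.7487 0.9918] k=[18 50 18 7 5]
t=4: x=[21.7963 41.1165 20.9996 8.4406 5.5190] k=[19 43 25 13 9]
t=5: x=[21.7177 37.0952 26.0010 14.4414 9.9694] k=[27 33 23 11 8]
t=6: x=[27.2027 30.6261 22.9052 12.5355 8.7883] k=[23 36 24 16 7]

0.0199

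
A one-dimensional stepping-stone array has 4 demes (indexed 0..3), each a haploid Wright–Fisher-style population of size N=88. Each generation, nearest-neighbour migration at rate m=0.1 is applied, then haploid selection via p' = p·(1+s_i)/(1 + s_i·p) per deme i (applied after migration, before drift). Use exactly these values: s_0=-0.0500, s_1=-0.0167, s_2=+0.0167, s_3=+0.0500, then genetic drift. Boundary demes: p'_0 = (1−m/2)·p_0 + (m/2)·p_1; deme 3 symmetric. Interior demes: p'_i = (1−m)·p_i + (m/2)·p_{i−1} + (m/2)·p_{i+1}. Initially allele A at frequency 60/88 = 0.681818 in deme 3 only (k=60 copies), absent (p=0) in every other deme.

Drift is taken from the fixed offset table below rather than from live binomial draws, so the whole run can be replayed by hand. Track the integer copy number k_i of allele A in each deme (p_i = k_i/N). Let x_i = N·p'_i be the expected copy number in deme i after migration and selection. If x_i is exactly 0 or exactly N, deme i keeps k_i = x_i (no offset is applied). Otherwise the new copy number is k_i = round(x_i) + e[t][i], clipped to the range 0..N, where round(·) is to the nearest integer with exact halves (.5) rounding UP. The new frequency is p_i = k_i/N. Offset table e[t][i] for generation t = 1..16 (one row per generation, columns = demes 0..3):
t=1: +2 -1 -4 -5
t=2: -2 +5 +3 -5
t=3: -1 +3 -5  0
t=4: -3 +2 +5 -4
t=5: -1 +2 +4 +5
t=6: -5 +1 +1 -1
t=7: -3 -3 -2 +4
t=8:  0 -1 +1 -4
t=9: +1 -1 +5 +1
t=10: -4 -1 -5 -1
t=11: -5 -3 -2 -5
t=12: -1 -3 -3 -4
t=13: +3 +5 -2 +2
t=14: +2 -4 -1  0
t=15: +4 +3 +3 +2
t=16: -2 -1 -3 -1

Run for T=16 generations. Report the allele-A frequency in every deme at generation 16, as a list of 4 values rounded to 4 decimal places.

[0.0455, 0.0568, 0.1705, 0.4205]

t=0: k=[0 0 0 60]
t=1: x=[0.0000 0.0000 3.0484 57.9725] k=[0 0 0 53]
t=2: x=[0.0000 0.0000 2.6929 51.3971] k=[0 0 6 46]
t=3: x=[0.0000 0.2950 7.8172 45.0732] k=[0 3 3 45]
t=4: x=[0.1425 2.8039 5.1802 43.9732] k=[0 5 10 40]
t=5: x=[0.2375 4.9212 11.4135 39.5596] k=[0 7 15 45]
t=6: x=[0.3326 6.9416 16.3190 44.5733] k=[0 8 17 44]
t=7: x=[0.3801 7.9277 18.1373 43.7230] k=[0 5 16 48]
t=8: x=[0.2375 5.2167 17.2788 47.4686] k=[0 4 18 43]
t=9: x=[0.1900 4.4286 18.7936 42.8217] k=[1 3 24 44]
t=10: x=[1.0457 3.8869 24.2398 44.0732] k=[0 3 19 43]
t=11: x=[0.1425 3.5915 19.6516 42.8718] k=[0 1 18 38]
t=12: x=[0.0475 1.7705 18.3898 38.0501] k=[0 0 15 34]
t=13: x=[0.0000 0.7376 15.4094 34.0629] k=[0 6 13 36]
t=14: x=[0.2850 5.9558 13.9938 35.8820] k=[2 2 13 36]
t=15: x=[1.9022 2.5086 13.7915 35.8820] k=[6 6 17 38]
t=16: x=[5.7195 6.4486 17.7334 37.9997] k=[4 5 15 37]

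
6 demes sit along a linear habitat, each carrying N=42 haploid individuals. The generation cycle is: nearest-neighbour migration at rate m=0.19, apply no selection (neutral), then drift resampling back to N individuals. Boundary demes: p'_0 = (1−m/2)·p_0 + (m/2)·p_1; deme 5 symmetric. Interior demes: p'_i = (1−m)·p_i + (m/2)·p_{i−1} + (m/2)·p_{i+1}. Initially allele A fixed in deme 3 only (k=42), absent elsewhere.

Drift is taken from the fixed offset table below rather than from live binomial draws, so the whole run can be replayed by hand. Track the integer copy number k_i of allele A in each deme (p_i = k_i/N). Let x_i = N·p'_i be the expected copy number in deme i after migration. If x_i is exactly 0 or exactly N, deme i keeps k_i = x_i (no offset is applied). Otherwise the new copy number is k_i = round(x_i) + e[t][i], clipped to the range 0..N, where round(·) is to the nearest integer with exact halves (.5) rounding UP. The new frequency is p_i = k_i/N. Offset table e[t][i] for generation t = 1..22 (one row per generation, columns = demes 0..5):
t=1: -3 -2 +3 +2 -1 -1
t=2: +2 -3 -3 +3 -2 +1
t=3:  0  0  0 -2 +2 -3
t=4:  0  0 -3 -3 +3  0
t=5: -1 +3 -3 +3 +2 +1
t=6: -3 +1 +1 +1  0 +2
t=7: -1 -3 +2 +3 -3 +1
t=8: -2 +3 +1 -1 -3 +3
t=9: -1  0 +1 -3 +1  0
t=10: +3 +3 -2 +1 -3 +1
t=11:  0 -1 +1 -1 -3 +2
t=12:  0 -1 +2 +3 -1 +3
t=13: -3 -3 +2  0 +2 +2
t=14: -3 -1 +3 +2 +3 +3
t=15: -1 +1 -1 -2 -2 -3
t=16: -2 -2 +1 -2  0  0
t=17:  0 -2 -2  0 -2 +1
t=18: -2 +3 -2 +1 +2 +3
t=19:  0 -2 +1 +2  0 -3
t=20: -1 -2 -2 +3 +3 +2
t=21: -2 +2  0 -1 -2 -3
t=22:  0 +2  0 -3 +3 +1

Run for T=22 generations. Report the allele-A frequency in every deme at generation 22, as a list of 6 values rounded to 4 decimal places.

t=0: k=[0 0 0 42 0 0]
t=1: x=[0.0000 0.0000 3.9900 34.0200 3.9900 0.0000] k=[0 0 7 36 3 0]
t=2: x=[0.0000 0.6650 9.0900 30.1100 5.8500 0.2850] k=[0 0 6 33 4 1]
t=3: x=[0.0000 0.5700 7.9950 27.6800 6.4700 1.2850] k=[0 1 8 26 8 0]
t=4: x=[0.0950 1.5700 9.0450 22.5800 8.9500 0.7600] k=[0 2 6 20 12 1]
t=5: x=[0.1900 2.1900 6.9500 17.9100 11.7150 2.0450] k=[0 5 4 21 14 3]
t=6: x=[0.4750 4.4300 5.7100 18.7200 13.6200 4.0450] k=[0 5 7 20 14 6]
t=7: x=[0.4750 4.7150 8.0450 18.1950 13.8100 6.7600] k=[0 2 10 21 11 8]
t=8: x=[0.1900 2.5700 10.2850 19.0050 11.6650 8.2850] k=[0 6 11 18 9 11]
t=9: x=[0.5700 5.9050 11.1900 16.4800 10.0450 10.8100] k=[0 6 12 13 11 11]
t=10: x=[0.5700 6.0000 11.5250 12.7150 11.1900 11.0000] k=[4 9 10 14 8 12]
t=11: x=[4.4750 8.6200 10.2850 13.0500 8.9500 11.6200] k=[4 8 11 12 6 14]
t=12: x=[4.3800 7.9050 10.8100 11.3350 7.3300 13.2400] k=[4 7 13 14 6 16]
t=13: x=[4.2850 7.2850 12.5250 13.1450 7.7100 15.0500] k=[1 4 15 13 10 17]
t=14: x=[1.2850 4.7600 13.7650 12.9050 10.9500 16.3350] k=[0 4 17 15 14 19]
t=15: x=[0.3800 4.8550 15.5750 15.0950 14.5700 18.5250] k=[0 6 15 13 13 16]
t=16: x=[0.5700 6.2850 13.9550 13.1900 13.2850 15.7150] k=[0 4 15 11 13 16]
t=17: x=[0.3800 4.6650 13.5750 11.5700 13.0950 15.7150] k=[0 3 12 12 11 17]
t=18: x=[0.2850 3.5700 11.1450 11.9050 11.6650 16.4300] k=[0 7 9 13 14 19]
t=19: x=[0.6650 6.5250 9.1900 12.7150 14.3800 18.5250] k=[1 5 10 15 14 16]
t=20: x=[1.3800 5.0950 10.0000 14.4300 14.2850 15.8100] k=[0 3 8 17 17 18]
t=21: x=[0.2850 3.1900 8.3800 16.1450 17.0950 17.9050] k=[0 5 8 15 15 15]
t=22: x=[0.4750 4.8100 8.3800 14.3350 15.0000 15.0000] k=[0 7 8 11 18 16]

[0.0000, 0.1667, 0.1905, 0.2619, 0.4286, 0.3810]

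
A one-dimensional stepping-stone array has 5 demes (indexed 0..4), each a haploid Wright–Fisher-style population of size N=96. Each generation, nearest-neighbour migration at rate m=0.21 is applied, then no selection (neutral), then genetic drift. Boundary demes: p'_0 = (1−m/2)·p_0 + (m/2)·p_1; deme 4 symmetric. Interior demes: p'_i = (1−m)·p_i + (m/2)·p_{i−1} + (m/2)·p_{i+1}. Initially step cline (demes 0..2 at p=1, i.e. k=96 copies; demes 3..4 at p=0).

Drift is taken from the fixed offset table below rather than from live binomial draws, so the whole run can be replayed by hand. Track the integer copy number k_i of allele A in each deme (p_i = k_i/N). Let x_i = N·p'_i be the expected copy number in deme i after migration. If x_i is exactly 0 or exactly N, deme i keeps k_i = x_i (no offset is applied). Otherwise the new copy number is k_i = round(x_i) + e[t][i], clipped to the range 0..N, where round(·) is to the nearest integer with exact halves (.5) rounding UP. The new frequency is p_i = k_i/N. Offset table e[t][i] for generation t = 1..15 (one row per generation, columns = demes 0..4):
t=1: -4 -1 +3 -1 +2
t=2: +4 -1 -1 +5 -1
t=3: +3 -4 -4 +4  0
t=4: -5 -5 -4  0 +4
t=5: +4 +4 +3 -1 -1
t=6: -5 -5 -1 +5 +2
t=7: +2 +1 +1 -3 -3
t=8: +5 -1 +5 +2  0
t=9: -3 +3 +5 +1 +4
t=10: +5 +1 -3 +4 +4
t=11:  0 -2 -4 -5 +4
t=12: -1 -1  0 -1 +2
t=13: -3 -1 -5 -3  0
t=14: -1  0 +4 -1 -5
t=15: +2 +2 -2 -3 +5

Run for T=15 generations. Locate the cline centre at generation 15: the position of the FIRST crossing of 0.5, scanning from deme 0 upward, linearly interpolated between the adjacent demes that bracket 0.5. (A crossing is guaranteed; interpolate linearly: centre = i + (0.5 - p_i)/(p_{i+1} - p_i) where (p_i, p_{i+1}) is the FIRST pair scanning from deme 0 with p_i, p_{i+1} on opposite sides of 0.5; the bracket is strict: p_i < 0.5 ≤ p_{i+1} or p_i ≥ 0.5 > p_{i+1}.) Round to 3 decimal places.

t=0: k=[96 96 96 0 0]
t=1: x=[96.0000 96.0000 85.9200 10.0800 0.0000] k=[96 96 89 9 0]
t=2: x=[96.0000 95.2650 81.3350 16.4550 0.9450] k=[96 94 80 21 0]
t=3: x=[95.7900 92.7400 75.2750 24.9900 2.2050] k=[96 89 71 29 2]
t=4: x=[95.2650 87.8450 68.4800 30.5750 4.8350] k=[90 83 64 31 9]
t=5: x=[89.2650 81.7400 62.5300 32.1550 11.3100] k=[93 86 66 31 10]
t=6: x=[92.2650 84.6350 64.4250 32.4700 12.2050] k=[87 80 63 37 14]
t=7: x=[86.2650 78.9500 62.0550 37.3150 16.4150] k=[88 80 63 34 13]
t=8: x=[87.1600 79.0550 61.7400 34.8400 15.2050] k=[92 78 67 37 15]
t=9: x=[90.5300 78.3150 65.0050 37.8400 17.3100] k=[88 81 70 39 21]
t=10: x=[87.2650 80.5800 67.9000 40.3650 22.8900] k=[92 82 65 44 27]
t=11: x=[90.9500 81.2650 64.5800 44.4200 28.7850] k=[91 79 61 39 33]
t=12: x=[89.7400 78.3700 60.5800 40.6800 33.6300] k=[89 77 61 40 36]
t=13: x=[87.7400 76.5800 60.4750 41.7850 36.4200] k=[85 76 55 39 36]
t=14: x=[84.0550 74.7400 55.5250 40.3650 36.3150] k=[83 75 60 39 31]
t=15: x=[82.1600 74.2650 59.3700 40.3650 31.8400] k=[84 76 57 37 37]

2.450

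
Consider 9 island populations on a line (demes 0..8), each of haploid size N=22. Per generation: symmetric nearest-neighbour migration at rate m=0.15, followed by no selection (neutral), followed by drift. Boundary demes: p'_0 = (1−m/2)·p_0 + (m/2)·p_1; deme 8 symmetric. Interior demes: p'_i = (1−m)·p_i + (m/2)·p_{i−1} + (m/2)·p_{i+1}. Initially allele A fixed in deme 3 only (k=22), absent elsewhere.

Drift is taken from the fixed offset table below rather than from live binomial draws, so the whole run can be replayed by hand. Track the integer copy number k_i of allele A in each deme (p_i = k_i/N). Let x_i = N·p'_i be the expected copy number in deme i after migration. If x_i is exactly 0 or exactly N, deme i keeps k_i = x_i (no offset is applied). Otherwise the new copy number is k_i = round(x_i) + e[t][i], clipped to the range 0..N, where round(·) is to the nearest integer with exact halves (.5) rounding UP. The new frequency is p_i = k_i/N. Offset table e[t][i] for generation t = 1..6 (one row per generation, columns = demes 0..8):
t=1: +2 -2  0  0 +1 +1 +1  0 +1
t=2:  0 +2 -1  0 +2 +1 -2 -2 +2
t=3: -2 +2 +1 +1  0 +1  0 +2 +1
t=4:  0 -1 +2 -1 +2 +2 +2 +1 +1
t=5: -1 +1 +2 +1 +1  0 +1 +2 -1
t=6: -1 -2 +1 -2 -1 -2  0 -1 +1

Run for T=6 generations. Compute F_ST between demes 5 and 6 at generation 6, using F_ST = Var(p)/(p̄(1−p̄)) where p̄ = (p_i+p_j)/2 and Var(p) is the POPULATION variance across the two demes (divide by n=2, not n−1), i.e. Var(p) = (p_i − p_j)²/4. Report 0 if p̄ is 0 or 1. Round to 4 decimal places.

t=0: k=[0 0 0 22 0 0 0 0 0]
t=1: x=[0.0000 0.0000 1.6500 18.7000 1.6500 0.0000 0.0000 0.0000 0.0000] k=[0 0 2 19 3 0 0 0 0]
t=2: x=[0.0000 0.1500 3.1250 16.5250 3.9750 0.2250 0.0000 0.0000 0.0000] k=[0 2 2 17 6 1 0 0 0]
t=3: x=[0.1500 1.8500 3.1250 15.0500 6.4500 1.3000 0.0750 0.0000 0.0000] k=[0 4 4 16 6 2 0 0 0]
t=4: x=[0.3000 3.7000 4.9000 14.3500 6.4500 2.1500 0.1500 0.0000 0.0000] k=[0 3 7 13 8 4 2 0 0]
t=5: x=[0.2250 3.0750 7.1500 12.1750 8.0750 4.1500 2.0000 0.1500 0.0000] k=[0 4 9 13 9 4 3 2 0]
t=6: x=[0.3000 4.0750 8.9250 12.4000 8.9250 4.3000 3.0000 1.9250 0.1500] k=[0 2 10 10 8 2 3 1 1]

0.0051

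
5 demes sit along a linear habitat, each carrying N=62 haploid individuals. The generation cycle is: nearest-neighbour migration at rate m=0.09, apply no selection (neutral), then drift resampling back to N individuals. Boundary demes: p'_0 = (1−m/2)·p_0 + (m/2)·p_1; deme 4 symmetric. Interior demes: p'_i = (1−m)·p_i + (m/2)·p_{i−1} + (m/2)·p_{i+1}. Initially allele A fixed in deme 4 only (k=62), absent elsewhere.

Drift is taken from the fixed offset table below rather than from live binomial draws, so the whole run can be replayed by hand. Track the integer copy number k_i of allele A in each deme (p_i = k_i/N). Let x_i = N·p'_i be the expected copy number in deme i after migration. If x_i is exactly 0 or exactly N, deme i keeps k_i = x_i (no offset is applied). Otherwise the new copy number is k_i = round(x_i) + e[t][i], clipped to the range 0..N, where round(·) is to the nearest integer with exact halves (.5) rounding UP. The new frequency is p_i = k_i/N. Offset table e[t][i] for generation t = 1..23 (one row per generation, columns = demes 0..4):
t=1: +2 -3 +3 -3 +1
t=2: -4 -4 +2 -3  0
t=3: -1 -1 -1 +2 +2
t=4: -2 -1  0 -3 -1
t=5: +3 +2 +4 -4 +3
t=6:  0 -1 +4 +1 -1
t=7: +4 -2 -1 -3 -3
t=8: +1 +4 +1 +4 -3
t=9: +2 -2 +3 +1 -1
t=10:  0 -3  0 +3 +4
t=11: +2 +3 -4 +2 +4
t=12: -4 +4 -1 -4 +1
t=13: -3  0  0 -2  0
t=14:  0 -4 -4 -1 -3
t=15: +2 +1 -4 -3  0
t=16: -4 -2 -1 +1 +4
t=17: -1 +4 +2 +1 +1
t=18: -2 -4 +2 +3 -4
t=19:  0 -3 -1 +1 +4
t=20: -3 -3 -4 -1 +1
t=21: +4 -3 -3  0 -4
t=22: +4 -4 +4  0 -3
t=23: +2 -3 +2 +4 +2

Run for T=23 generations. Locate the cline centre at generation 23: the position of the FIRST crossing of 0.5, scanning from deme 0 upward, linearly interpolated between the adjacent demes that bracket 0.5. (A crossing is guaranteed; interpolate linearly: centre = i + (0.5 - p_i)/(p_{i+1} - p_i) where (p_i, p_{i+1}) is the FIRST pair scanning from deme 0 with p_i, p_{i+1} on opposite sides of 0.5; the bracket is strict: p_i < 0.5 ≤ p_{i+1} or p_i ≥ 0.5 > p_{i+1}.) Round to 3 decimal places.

t=0: k=[0 0 0 0 62]
t=1: x=[0.0000 0.0000 0.0000 2.7900 59.2100] k=[0 0 0 0 60]
t=2: x=[0.0000 0.0000 0.0000 2.7000 57.3000] k=[0 0 0 0 57]
t=3: x=[0.0000 0.0000 0.0000 2.5650 54.4350] k=[0 0 0 5 56]
t=4: x=[0.0000 0.0000 0.2250 7.0700 53.7050] k=[0 0 0 4 53]
t=5: x=[0.0000 0.0000 0.1800 6.0250 50.7950] k=[0 0 4 2 54]
t=6: x=[0.0000 0.1800 3.7300 4.4300 51.6600] k=[0 0 8 5 51]
t=7: x=[0.0000 0.3600 7.5050 7.2050 48.9300] k=[0 0 7 4 46]
t=8: x=[0.0000 0.3150 6.5500 6.0250 44.1100] k=[0 4 8 10 41]
t=9: x=[0.1800 4.0000 7.9100 11.3050 39.6050] k=[2 2 11 12 39]
t=10: x=[2.0000 2.4050 10.6400 13.1700 37.7850] k=[2 0 11 16 42]
t=11: x=[1.9100 0.5850 10.7300 16.9450 40.8300] k=[4 4 7 19 45]
t=12: x=[4.0000 4.1350 7.4050 19.6300 43.8300] k=[0 8 6 16 45]
t=13: x=[0.3600 7.5500 6.5400 16.8550 43.6950] k=[0 8 7 15 44]
t=14: x=[0.3600 7.5950 7.4050 15.9450 42.6950] k=[0 4 3 15 40]
t=15: x=[0.1800 3.7750 3.5850 15.5850 38.8750] k=[2 5 0 13 39]
t=16: x=[2.1350 4.6400 0.8100 13.5850 37.8300] k=[0 3 0 15 42]
t=17: x=[0.1350 2.7300 0.8100 15.5400 40.7850] k=[0 7 3 17 42]
t=18: x=[0.3150 6.5050 3.8100 17.4950 40.8750] k=[0 3 6 20 37]
t=19: x=[0.1350 3.0000 6.4950 20.1350 36.2350] k=[0 0 5 21 40]
t=20: x=[0.0000 0.2250 5.4950 21.1350 39.1450] k=[0 0 1 20 40]
t=21: x=[0.0000 0.0450 1.8100 20.0450 39.1000] k=[0 0 0 20 35]
t=22: x=[0.0000 0.0000 0.9000 19.7750 34.3250] k=[0 0 5 20 31]
t=23: x=[0.0000 0.2250 5.4500 19.8200 30.5050] k=[0 0 7 24 33]

3.778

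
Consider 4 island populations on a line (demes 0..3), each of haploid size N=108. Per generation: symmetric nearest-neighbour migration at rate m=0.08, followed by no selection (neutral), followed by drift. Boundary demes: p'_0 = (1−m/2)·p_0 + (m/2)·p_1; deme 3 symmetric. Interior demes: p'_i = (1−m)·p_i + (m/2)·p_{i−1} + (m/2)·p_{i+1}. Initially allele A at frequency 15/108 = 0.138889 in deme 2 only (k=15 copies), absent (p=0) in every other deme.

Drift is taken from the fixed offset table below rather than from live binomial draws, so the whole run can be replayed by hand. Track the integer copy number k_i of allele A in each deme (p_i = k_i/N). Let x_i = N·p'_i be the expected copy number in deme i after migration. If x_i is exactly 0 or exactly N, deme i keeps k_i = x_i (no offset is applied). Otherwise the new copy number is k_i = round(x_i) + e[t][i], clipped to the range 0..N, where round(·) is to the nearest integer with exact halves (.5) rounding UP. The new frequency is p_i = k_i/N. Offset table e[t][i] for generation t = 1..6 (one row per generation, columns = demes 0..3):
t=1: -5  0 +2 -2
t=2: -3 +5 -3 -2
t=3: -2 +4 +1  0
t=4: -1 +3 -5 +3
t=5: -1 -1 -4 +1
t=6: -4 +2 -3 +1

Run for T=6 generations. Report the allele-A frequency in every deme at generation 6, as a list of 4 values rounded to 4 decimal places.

[0.0000, 0.1204, 0.0000, 0.0463]

t=0: k=[0 0 15 0]
t=1: x=[0.0000 0.6000 13.8000 0.6000] k=[0 1 16 0]
t=2: x=[0.0400 1.5600 14.7600 0.6400] k=[0 7 12 0]
t=3: x=[0.2800 6.9200 11.3200 0.4800] k=[0 11 12 0]
t=4: x=[0.4400 10.6000 11.4800 0.4800] k=[0 14 6 3]
t=5: x=[0.5600 13.1200 6.2000 3.1200] k=[0 12 2 4]
t=6: x=[0.4800 11.1200 2.4800 3.9200] k=[0 13 0 5]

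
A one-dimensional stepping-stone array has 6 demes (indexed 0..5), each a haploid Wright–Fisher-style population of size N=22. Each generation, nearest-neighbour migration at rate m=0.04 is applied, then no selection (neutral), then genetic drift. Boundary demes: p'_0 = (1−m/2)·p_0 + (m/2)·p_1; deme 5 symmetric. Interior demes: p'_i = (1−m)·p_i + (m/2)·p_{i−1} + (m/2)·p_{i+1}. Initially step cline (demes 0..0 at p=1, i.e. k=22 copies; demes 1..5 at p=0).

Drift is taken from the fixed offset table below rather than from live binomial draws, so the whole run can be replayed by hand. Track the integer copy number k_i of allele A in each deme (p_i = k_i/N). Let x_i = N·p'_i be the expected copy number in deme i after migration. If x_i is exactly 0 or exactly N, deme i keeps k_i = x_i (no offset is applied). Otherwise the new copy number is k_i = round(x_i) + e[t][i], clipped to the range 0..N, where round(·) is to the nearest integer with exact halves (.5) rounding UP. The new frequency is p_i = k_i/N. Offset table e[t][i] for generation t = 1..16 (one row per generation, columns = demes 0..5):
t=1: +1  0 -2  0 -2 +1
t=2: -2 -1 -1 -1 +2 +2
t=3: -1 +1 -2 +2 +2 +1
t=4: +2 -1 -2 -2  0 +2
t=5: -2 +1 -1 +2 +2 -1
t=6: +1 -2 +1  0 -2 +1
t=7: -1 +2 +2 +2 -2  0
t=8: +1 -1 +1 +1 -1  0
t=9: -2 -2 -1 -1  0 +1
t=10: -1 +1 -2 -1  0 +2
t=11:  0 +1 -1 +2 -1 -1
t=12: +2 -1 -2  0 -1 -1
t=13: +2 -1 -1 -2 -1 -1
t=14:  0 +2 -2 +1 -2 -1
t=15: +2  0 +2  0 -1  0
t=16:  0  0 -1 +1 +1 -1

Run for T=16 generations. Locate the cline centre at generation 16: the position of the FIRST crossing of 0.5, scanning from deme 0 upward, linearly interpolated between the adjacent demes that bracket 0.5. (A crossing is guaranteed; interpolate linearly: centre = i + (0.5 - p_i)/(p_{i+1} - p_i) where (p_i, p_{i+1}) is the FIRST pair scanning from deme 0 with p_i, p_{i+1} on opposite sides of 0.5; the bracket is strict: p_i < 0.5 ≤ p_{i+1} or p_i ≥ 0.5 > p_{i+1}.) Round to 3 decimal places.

0.550

t=0: k=[22 0 0 0 0 0]
t=1: x=[21.5600 0.4400 0.0000 0.0000 0.0000 0.0000] k=[22 0 0 0 0 0]
t=2: x=[21.5600 0.4400 0.0000 0.0000 0.0000 0.0000] k=[20 0 0 0 0 0]
t=3: x=[19.6000 0.4000 0.0000 0.0000 0.0000 0.0000] k=[19 1 0 0 0 0]
t=4: x=[18.6400 1.3400 0.0200 0.0000 0.0000 0.0000] k=[21 0 0 0 0 0]
t=5: x=[20.5800 0.4200 0.0000 0.0000 0.0000 0.0000] k=[19 1 0 0 0 0]
t=6: x=[18.6400 1.3400 0.0200 0.0000 0.0000 0.0000] k=[20 0 1 0 0 0]
t=7: x=[19.6000 0.4200 0.9600 0.0200 0.0000 0.0000] k=[19 2 3 2 0 0]
t=8: x=[18.6600 2.3600 2.9600 1.9800 0.0400 0.0000] k=[20 1 4 3 0 0]
t=9: x=[19.6200 1.4400 3.9200 2.9600 0.0600 0.0000] k=[18 0 3 2 0 0]
t=10: x=[17.6400 0.4200 2.9200 1.9800 0.0400 0.0000] k=[17 1 1 1 0 0]
t=11: x=[16.6800 1.3200 1.0000 0.9800 0.0200 0.0000] k=[17 2 0 3 0 0]
t=12: x=[16.7000 2.2600 0.1000 2.8800 0.0600 0.0000] k=[19 1 0 3 0 0]
t=13: x=[18.6400 1.3400 0.0800 2.8800 0.0600 0.0000] k=[21 0 0 1 0 0]
t=14: x=[20.5800 0.4200 0.0200 0.9600 0.0200 0.0000] k=[21 2 0 2 0 0]
t=15: x=[20.6200 2.3400 0.0800 1.9200 0.0400 0.0000] k=[22 2 2 2 0 0]
t=16: x=[21.6000 2.4000 2.0000 1.9600 0.0400 0.0000] k=[22 2 1 3 1 0]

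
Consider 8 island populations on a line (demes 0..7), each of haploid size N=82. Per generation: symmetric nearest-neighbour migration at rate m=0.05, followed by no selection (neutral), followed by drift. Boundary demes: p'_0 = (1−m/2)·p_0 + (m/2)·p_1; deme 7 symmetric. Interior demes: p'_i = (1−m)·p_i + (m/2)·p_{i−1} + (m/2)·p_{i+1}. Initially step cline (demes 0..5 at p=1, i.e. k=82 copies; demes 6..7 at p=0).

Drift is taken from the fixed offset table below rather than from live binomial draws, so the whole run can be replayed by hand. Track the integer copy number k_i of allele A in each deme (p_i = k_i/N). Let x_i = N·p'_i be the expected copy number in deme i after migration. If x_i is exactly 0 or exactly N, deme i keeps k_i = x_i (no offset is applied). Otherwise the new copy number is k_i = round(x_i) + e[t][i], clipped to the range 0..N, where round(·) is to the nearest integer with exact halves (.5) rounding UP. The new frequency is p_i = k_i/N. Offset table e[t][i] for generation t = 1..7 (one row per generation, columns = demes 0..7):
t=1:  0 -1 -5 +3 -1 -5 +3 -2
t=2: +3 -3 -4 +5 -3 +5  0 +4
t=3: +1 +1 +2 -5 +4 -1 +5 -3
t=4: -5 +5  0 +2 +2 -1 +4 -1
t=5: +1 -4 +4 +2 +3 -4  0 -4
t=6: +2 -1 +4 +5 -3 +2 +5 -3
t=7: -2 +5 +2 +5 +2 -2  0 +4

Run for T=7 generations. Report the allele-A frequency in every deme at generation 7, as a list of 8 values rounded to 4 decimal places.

[1.0000, 1.0000, 1.0000, 1.0000, 0.9878, 0.8049, 0.3171, 0.0610]

t=0: k=[82 82 82 82 82 82 0 0]
t=1: x=[82.0000 82.0000 82.0000 82.0000 82.0000 79.9500 2.0500 0.0000] k=[82 82 82 82 82 75 5 0]
t=2: x=[82.0000 82.0000 82.0000 82.0000 81.8250 73.4250 6.6250 0.1250] k=[82 82 82 82 79 78 7 4]
t=3: x=[82.0000 82.0000 82.0000 81.9250 79.0500 76.2500 8.7000 4.0750] k=[82 82 82 77 82 75 14 1]
t=4: x=[82.0000 82.0000 81.8750 77.2500 81.7000 73.6500 15.2000 1.3250] k=[82 82 82 79 82 73 19 0]
t=5: x=[82.0000 82.0000 81.9250 79.1500 81.7000 71.8750 19.8750 0.4750] k=[82 82 82 81 82 68 20 0]
t=6: x=[82.0000 82.0000 81.9750 81.0500 81.6250 67.1500 20.7000 0.5000] k=[82 82 82 82 79 69 26 0]
t=7: x=[82.0000 82.0000 82.0000 81.9250 78.8250 68.1750 26.4250 0.6500] k=[82 82 82 82 81 66 26 5]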